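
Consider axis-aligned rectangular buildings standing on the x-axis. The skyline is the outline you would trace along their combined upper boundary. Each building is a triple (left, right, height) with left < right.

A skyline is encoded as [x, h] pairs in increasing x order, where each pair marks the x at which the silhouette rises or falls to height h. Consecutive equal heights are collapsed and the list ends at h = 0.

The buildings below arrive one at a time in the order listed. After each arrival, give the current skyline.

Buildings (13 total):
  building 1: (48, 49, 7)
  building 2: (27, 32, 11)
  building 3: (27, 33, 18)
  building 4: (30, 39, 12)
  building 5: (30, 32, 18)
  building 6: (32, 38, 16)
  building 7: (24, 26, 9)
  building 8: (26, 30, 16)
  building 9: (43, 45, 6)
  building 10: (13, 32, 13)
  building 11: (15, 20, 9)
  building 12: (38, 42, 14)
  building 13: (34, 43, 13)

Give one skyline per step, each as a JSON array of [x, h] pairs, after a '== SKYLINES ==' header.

== SKYLINES ==
[[48,7],[49,0]]
[[27,11],[32,0],[48,7],[49,0]]
[[27,18],[33,0],[48,7],[49,0]]
[[27,18],[33,12],[39,0],[48,7],[49,0]]
[[27,18],[33,12],[39,0],[48,7],[49,0]]
[[27,18],[33,16],[38,12],[39,0],[48,7],[49,0]]
[[24,9],[26,0],[27,18],[33,16],[38,12],[39,0],[48,7],[49,0]]
[[24,9],[26,16],[27,18],[33,16],[38,12],[39,0],[48,7],[49,0]]
[[24,9],[26,16],[27,18],[33,16],[38,12],[39,0],[43,6],[45,0],[48,7],[49,0]]
[[13,13],[26,16],[27,18],[33,16],[38,12],[39,0],[43,6],[45,0],[48,7],[49,0]]
[[13,13],[26,16],[27,18],[33,16],[38,12],[39,0],[43,6],[45,0],[48,7],[49,0]]
[[13,13],[26,16],[27,18],[33,16],[38,14],[42,0],[43,6],[45,0],[48,7],[49,0]]
[[13,13],[26,16],[27,18],[33,16],[38,14],[42,13],[43,6],[45,0],[48,7],[49,0]]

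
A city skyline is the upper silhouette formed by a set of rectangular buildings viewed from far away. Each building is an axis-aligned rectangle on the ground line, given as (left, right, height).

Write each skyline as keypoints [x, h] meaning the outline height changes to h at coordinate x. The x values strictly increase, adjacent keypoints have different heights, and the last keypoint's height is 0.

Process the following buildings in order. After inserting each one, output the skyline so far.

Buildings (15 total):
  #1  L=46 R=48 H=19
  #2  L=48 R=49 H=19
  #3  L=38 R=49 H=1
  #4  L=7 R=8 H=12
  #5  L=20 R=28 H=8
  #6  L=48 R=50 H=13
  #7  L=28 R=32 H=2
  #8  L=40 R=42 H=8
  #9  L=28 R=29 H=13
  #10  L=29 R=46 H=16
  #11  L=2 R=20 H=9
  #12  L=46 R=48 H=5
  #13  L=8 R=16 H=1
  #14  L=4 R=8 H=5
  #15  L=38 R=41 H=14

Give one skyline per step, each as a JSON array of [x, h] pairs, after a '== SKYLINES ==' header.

== SKYLINES ==
[[46,19],[48,0]]
[[46,19],[49,0]]
[[38,1],[46,19],[49,0]]
[[7,12],[8,0],[38,1],[46,19],[49,0]]
[[7,12],[8,0],[20,8],[28,0],[38,1],[46,19],[49,0]]
[[7,12],[8,0],[20,8],[28,0],[38,1],[46,19],[49,13],[50,0]]
[[7,12],[8,0],[20,8],[28,2],[32,0],[38,1],[46,19],[49,13],[50,0]]
[[7,12],[8,0],[20,8],[28,2],[32,0],[38,1],[40,8],[42,1],[46,19],[49,13],[50,0]]
[[7,12],[8,0],[20,8],[28,13],[29,2],[32,0],[38,1],[40,8],[42,1],[46,19],[49,13],[50,0]]
[[7,12],[8,0],[20,8],[28,13],[29,16],[46,19],[49,13],[50,0]]
[[2,9],[7,12],[8,9],[20,8],[28,13],[29,16],[46,19],[49,13],[50,0]]
[[2,9],[7,12],[8,9],[20,8],[28,13],[29,16],[46,19],[49,13],[50,0]]
[[2,9],[7,12],[8,9],[20,8],[28,13],[29,16],[46,19],[49,13],[50,0]]
[[2,9],[7,12],[8,9],[20,8],[28,13],[29,16],[46,19],[49,13],[50,0]]
[[2,9],[7,12],[8,9],[20,8],[28,13],[29,16],[46,19],[49,13],[50,0]]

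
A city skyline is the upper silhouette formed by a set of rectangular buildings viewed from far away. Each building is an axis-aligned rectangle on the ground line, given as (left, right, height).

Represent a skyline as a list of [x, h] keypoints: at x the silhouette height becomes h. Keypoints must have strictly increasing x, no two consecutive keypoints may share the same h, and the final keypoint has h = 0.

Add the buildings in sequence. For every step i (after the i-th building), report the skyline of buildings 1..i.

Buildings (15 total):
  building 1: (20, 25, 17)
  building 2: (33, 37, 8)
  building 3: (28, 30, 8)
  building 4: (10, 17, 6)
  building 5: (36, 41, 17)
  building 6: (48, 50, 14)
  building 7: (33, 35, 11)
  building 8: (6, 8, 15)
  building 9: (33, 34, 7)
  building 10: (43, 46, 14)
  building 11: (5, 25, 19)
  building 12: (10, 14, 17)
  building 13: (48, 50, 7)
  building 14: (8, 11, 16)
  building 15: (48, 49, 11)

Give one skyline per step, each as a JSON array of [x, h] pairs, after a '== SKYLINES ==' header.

== SKYLINES ==
[[20,17],[25,0]]
[[20,17],[25,0],[33,8],[37,0]]
[[20,17],[25,0],[28,8],[30,0],[33,8],[37,0]]
[[10,6],[17,0],[20,17],[25,0],[28,8],[30,0],[33,8],[37,0]]
[[10,6],[17,0],[20,17],[25,0],[28,8],[30,0],[33,8],[36,17],[41,0]]
[[10,6],[17,0],[20,17],[25,0],[28,8],[30,0],[33,8],[36,17],[41,0],[48,14],[50,0]]
[[10,6],[17,0],[20,17],[25,0],[28,8],[30,0],[33,11],[35,8],[36,17],[41,0],[48,14],[50,0]]
[[6,15],[8,0],[10,6],[17,0],[20,17],[25,0],[28,8],[30,0],[33,11],[35,8],[36,17],[41,0],[48,14],[50,0]]
[[6,15],[8,0],[10,6],[17,0],[20,17],[25,0],[28,8],[30,0],[33,11],[35,8],[36,17],[41,0],[48,14],[50,0]]
[[6,15],[8,0],[10,6],[17,0],[20,17],[25,0],[28,8],[30,0],[33,11],[35,8],[36,17],[41,0],[43,14],[46,0],[48,14],[50,0]]
[[5,19],[25,0],[28,8],[30,0],[33,11],[35,8],[36,17],[41,0],[43,14],[46,0],[48,14],[50,0]]
[[5,19],[25,0],[28,8],[30,0],[33,11],[35,8],[36,17],[41,0],[43,14],[46,0],[48,14],[50,0]]
[[5,19],[25,0],[28,8],[30,0],[33,11],[35,8],[36,17],[41,0],[43,14],[46,0],[48,14],[50,0]]
[[5,19],[25,0],[28,8],[30,0],[33,11],[35,8],[36,17],[41,0],[43,14],[46,0],[48,14],[50,0]]
[[5,19],[25,0],[28,8],[30,0],[33,11],[35,8],[36,17],[41,0],[43,14],[46,0],[48,14],[50,0]]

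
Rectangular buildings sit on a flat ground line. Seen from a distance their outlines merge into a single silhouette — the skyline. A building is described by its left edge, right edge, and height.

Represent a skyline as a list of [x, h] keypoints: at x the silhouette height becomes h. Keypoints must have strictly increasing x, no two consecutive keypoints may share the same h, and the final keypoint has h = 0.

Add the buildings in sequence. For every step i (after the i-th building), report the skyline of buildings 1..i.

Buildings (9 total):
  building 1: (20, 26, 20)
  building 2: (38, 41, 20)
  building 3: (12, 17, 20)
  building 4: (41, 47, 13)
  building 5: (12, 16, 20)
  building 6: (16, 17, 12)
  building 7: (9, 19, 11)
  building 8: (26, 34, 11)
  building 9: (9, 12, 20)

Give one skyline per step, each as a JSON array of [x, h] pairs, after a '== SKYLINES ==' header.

== SKYLINES ==
[[20,20],[26,0]]
[[20,20],[26,0],[38,20],[41,0]]
[[12,20],[17,0],[20,20],[26,0],[38,20],[41,0]]
[[12,20],[17,0],[20,20],[26,0],[38,20],[41,13],[47,0]]
[[12,20],[17,0],[20,20],[26,0],[38,20],[41,13],[47,0]]
[[12,20],[17,0],[20,20],[26,0],[38,20],[41,13],[47,0]]
[[9,11],[12,20],[17,11],[19,0],[20,20],[26,0],[38,20],[41,13],[47,0]]
[[9,11],[12,20],[17,11],[19,0],[20,20],[26,11],[34,0],[38,20],[41,13],[47,0]]
[[9,20],[17,11],[19,0],[20,20],[26,11],[34,0],[38,20],[41,13],[47,0]]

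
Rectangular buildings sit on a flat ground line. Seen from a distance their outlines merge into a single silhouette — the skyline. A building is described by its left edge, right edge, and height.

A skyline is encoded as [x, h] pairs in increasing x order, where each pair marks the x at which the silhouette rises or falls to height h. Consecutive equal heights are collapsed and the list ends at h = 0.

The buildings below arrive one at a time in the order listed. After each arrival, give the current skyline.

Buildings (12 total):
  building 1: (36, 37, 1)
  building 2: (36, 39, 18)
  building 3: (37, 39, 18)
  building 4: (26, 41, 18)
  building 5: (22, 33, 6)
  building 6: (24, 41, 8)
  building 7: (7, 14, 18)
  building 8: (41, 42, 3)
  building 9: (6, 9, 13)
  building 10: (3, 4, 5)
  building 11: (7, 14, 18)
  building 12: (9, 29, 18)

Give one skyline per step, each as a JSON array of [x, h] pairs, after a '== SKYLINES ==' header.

== SKYLINES ==
[[36,1],[37,0]]
[[36,18],[39,0]]
[[36,18],[39,0]]
[[26,18],[41,0]]
[[22,6],[26,18],[41,0]]
[[22,6],[24,8],[26,18],[41,0]]
[[7,18],[14,0],[22,6],[24,8],[26,18],[41,0]]
[[7,18],[14,0],[22,6],[24,8],[26,18],[41,3],[42,0]]
[[6,13],[7,18],[14,0],[22,6],[24,8],[26,18],[41,3],[42,0]]
[[3,5],[4,0],[6,13],[7,18],[14,0],[22,6],[24,8],[26,18],[41,3],[42,0]]
[[3,5],[4,0],[6,13],[7,18],[14,0],[22,6],[24,8],[26,18],[41,3],[42,0]]
[[3,5],[4,0],[6,13],[7,18],[41,3],[42,0]]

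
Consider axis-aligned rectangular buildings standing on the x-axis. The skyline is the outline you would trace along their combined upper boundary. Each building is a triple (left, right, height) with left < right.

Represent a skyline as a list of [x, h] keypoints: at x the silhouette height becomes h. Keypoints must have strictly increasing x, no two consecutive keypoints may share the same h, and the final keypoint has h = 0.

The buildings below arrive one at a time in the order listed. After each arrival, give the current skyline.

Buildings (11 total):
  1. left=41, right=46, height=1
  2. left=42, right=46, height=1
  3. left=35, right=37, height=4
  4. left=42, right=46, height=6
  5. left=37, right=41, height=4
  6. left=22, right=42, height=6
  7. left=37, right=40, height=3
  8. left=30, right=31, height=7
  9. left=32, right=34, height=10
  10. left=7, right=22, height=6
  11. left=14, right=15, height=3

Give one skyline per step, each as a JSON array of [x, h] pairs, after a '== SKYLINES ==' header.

== SKYLINES ==
[[41,1],[46,0]]
[[41,1],[46,0]]
[[35,4],[37,0],[41,1],[46,0]]
[[35,4],[37,0],[41,1],[42,6],[46,0]]
[[35,4],[41,1],[42,6],[46,0]]
[[22,6],[46,0]]
[[22,6],[46,0]]
[[22,6],[30,7],[31,6],[46,0]]
[[22,6],[30,7],[31,6],[32,10],[34,6],[46,0]]
[[7,6],[30,7],[31,6],[32,10],[34,6],[46,0]]
[[7,6],[30,7],[31,6],[32,10],[34,6],[46,0]]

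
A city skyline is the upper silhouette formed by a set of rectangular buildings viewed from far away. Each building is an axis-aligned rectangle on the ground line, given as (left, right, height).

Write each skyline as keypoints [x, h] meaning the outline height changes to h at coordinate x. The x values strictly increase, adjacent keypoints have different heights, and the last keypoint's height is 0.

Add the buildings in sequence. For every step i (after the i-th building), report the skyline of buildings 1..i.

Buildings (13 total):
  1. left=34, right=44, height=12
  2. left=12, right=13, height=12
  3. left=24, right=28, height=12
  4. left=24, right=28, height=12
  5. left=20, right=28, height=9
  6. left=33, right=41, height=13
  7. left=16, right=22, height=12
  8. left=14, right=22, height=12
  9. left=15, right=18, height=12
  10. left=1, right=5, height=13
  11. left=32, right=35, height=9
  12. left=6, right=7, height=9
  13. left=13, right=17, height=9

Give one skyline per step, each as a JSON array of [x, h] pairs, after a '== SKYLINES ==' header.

== SKYLINES ==
[[34,12],[44,0]]
[[12,12],[13,0],[34,12],[44,0]]
[[12,12],[13,0],[24,12],[28,0],[34,12],[44,0]]
[[12,12],[13,0],[24,12],[28,0],[34,12],[44,0]]
[[12,12],[13,0],[20,9],[24,12],[28,0],[34,12],[44,0]]
[[12,12],[13,0],[20,9],[24,12],[28,0],[33,13],[41,12],[44,0]]
[[12,12],[13,0],[16,12],[22,9],[24,12],[28,0],[33,13],[41,12],[44,0]]
[[12,12],[13,0],[14,12],[22,9],[24,12],[28,0],[33,13],[41,12],[44,0]]
[[12,12],[13,0],[14,12],[22,9],[24,12],[28,0],[33,13],[41,12],[44,0]]
[[1,13],[5,0],[12,12],[13,0],[14,12],[22,9],[24,12],[28,0],[33,13],[41,12],[44,0]]
[[1,13],[5,0],[12,12],[13,0],[14,12],[22,9],[24,12],[28,0],[32,9],[33,13],[41,12],[44,0]]
[[1,13],[5,0],[6,9],[7,0],[12,12],[13,0],[14,12],[22,9],[24,12],[28,0],[32,9],[33,13],[41,12],[44,0]]
[[1,13],[5,0],[6,9],[7,0],[12,12],[13,9],[14,12],[22,9],[24,12],[28,0],[32,9],[33,13],[41,12],[44,0]]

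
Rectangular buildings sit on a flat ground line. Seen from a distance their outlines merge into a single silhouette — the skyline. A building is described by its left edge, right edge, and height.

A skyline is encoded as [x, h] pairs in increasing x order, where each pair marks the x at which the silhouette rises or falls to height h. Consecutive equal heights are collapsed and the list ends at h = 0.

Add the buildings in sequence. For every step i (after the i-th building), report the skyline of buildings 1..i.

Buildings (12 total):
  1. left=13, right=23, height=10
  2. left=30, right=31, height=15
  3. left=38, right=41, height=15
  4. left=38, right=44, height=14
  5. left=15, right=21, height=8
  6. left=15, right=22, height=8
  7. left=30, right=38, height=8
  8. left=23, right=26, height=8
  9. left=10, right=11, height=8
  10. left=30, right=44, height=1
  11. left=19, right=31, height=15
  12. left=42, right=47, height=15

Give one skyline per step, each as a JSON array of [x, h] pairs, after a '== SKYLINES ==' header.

== SKYLINES ==
[[13,10],[23,0]]
[[13,10],[23,0],[30,15],[31,0]]
[[13,10],[23,0],[30,15],[31,0],[38,15],[41,0]]
[[13,10],[23,0],[30,15],[31,0],[38,15],[41,14],[44,0]]
[[13,10],[23,0],[30,15],[31,0],[38,15],[41,14],[44,0]]
[[13,10],[23,0],[30,15],[31,0],[38,15],[41,14],[44,0]]
[[13,10],[23,0],[30,15],[31,8],[38,15],[41,14],[44,0]]
[[13,10],[23,8],[26,0],[30,15],[31,8],[38,15],[41,14],[44,0]]
[[10,8],[11,0],[13,10],[23,8],[26,0],[30,15],[31,8],[38,15],[41,14],[44,0]]
[[10,8],[11,0],[13,10],[23,8],[26,0],[30,15],[31,8],[38,15],[41,14],[44,0]]
[[10,8],[11,0],[13,10],[19,15],[31,8],[38,15],[41,14],[44,0]]
[[10,8],[11,0],[13,10],[19,15],[31,8],[38,15],[41,14],[42,15],[47,0]]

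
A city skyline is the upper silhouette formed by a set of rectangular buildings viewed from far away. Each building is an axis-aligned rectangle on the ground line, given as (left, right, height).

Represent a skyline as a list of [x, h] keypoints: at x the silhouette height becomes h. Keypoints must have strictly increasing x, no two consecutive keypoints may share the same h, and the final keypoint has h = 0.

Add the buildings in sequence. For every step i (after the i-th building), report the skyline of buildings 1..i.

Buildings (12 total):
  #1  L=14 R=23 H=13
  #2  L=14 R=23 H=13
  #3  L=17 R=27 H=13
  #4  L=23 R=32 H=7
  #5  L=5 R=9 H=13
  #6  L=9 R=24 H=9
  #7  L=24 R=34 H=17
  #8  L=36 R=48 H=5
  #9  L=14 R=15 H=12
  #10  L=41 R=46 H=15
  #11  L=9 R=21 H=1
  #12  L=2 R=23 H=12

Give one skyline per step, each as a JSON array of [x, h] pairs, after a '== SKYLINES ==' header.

== SKYLINES ==
[[14,13],[23,0]]
[[14,13],[23,0]]
[[14,13],[27,0]]
[[14,13],[27,7],[32,0]]
[[5,13],[9,0],[14,13],[27,7],[32,0]]
[[5,13],[9,9],[14,13],[27,7],[32,0]]
[[5,13],[9,9],[14,13],[24,17],[34,0]]
[[5,13],[9,9],[14,13],[24,17],[34,0],[36,5],[48,0]]
[[5,13],[9,9],[14,13],[24,17],[34,0],[36,5],[48,0]]
[[5,13],[9,9],[14,13],[24,17],[34,0],[36,5],[41,15],[46,5],[48,0]]
[[5,13],[9,9],[14,13],[24,17],[34,0],[36,5],[41,15],[46,5],[48,0]]
[[2,12],[5,13],[9,12],[14,13],[24,17],[34,0],[36,5],[41,15],[46,5],[48,0]]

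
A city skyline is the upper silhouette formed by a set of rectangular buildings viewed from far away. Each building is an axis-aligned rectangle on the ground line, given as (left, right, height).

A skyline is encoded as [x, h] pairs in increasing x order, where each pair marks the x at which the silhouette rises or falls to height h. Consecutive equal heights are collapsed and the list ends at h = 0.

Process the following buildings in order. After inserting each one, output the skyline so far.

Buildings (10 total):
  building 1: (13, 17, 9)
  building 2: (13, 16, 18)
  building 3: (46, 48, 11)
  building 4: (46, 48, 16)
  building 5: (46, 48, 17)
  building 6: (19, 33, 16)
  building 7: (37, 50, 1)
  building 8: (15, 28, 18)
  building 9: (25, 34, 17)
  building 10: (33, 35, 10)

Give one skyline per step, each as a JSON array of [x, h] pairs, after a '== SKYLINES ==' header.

== SKYLINES ==
[[13,9],[17,0]]
[[13,18],[16,9],[17,0]]
[[13,18],[16,9],[17,0],[46,11],[48,0]]
[[13,18],[16,9],[17,0],[46,16],[48,0]]
[[13,18],[16,9],[17,0],[46,17],[48,0]]
[[13,18],[16,9],[17,0],[19,16],[33,0],[46,17],[48,0]]
[[13,18],[16,9],[17,0],[19,16],[33,0],[37,1],[46,17],[48,1],[50,0]]
[[13,18],[28,16],[33,0],[37,1],[46,17],[48,1],[50,0]]
[[13,18],[28,17],[34,0],[37,1],[46,17],[48,1],[50,0]]
[[13,18],[28,17],[34,10],[35,0],[37,1],[46,17],[48,1],[50,0]]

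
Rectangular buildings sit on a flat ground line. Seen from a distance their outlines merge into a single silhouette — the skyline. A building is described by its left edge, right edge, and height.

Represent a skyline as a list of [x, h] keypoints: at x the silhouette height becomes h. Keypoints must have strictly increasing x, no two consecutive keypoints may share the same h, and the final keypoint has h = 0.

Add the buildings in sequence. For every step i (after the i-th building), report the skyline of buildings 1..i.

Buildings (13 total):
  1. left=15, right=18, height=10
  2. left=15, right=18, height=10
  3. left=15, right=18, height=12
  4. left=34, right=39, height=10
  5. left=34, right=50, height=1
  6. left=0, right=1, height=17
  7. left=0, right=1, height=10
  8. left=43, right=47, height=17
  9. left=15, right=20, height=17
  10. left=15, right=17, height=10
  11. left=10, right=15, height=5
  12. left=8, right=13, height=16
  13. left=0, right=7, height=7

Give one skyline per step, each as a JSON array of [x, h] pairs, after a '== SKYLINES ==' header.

== SKYLINES ==
[[15,10],[18,0]]
[[15,10],[18,0]]
[[15,12],[18,0]]
[[15,12],[18,0],[34,10],[39,0]]
[[15,12],[18,0],[34,10],[39,1],[50,0]]
[[0,17],[1,0],[15,12],[18,0],[34,10],[39,1],[50,0]]
[[0,17],[1,0],[15,12],[18,0],[34,10],[39,1],[50,0]]
[[0,17],[1,0],[15,12],[18,0],[34,10],[39,1],[43,17],[47,1],[50,0]]
[[0,17],[1,0],[15,17],[20,0],[34,10],[39,1],[43,17],[47,1],[50,0]]
[[0,17],[1,0],[15,17],[20,0],[34,10],[39,1],[43,17],[47,1],[50,0]]
[[0,17],[1,0],[10,5],[15,17],[20,0],[34,10],[39,1],[43,17],[47,1],[50,0]]
[[0,17],[1,0],[8,16],[13,5],[15,17],[20,0],[34,10],[39,1],[43,17],[47,1],[50,0]]
[[0,17],[1,7],[7,0],[8,16],[13,5],[15,17],[20,0],[34,10],[39,1],[43,17],[47,1],[50,0]]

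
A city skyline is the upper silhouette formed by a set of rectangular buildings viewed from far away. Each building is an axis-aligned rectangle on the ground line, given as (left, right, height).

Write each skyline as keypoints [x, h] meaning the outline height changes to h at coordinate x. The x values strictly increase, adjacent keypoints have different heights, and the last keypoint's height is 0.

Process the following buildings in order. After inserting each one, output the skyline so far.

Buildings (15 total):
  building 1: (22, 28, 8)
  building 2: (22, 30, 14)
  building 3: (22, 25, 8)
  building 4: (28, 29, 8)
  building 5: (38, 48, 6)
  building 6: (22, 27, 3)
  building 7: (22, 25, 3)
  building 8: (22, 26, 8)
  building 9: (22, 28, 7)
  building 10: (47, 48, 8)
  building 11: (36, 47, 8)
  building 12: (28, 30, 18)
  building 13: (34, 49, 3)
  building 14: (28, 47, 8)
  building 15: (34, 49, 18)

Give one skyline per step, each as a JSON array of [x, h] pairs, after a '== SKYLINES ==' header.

== SKYLINES ==
[[22,8],[28,0]]
[[22,14],[30,0]]
[[22,14],[30,0]]
[[22,14],[30,0]]
[[22,14],[30,0],[38,6],[48,0]]
[[22,14],[30,0],[38,6],[48,0]]
[[22,14],[30,0],[38,6],[48,0]]
[[22,14],[30,0],[38,6],[48,0]]
[[22,14],[30,0],[38,6],[48,0]]
[[22,14],[30,0],[38,6],[47,8],[48,0]]
[[22,14],[30,0],[36,8],[48,0]]
[[22,14],[28,18],[30,0],[36,8],[48,0]]
[[22,14],[28,18],[30,0],[34,3],[36,8],[48,3],[49,0]]
[[22,14],[28,18],[30,8],[48,3],[49,0]]
[[22,14],[28,18],[30,8],[34,18],[49,0]]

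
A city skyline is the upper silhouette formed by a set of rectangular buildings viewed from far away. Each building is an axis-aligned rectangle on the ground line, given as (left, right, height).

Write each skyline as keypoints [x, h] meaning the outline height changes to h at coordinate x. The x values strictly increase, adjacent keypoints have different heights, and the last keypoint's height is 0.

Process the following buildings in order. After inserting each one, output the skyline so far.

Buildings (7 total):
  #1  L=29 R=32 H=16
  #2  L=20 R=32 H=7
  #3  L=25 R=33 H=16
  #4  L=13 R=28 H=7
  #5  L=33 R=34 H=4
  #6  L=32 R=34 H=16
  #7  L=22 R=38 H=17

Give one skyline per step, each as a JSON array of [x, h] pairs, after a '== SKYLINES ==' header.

== SKYLINES ==
[[29,16],[32,0]]
[[20,7],[29,16],[32,0]]
[[20,7],[25,16],[33,0]]
[[13,7],[25,16],[33,0]]
[[13,7],[25,16],[33,4],[34,0]]
[[13,7],[25,16],[34,0]]
[[13,7],[22,17],[38,0]]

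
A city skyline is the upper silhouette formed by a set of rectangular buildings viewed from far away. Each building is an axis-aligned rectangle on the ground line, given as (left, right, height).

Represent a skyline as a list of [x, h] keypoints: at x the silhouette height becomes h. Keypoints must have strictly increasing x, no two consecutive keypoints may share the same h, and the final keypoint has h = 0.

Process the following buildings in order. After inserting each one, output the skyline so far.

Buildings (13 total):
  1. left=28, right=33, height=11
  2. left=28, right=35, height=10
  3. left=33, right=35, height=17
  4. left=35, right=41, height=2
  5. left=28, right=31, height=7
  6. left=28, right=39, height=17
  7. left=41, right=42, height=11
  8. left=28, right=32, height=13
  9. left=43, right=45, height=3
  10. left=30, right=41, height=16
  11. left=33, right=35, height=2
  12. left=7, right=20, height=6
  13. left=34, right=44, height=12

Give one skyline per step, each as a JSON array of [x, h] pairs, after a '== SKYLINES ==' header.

== SKYLINES ==
[[28,11],[33,0]]
[[28,11],[33,10],[35,0]]
[[28,11],[33,17],[35,0]]
[[28,11],[33,17],[35,2],[41,0]]
[[28,11],[33,17],[35,2],[41,0]]
[[28,17],[39,2],[41,0]]
[[28,17],[39,2],[41,11],[42,0]]
[[28,17],[39,2],[41,11],[42,0]]
[[28,17],[39,2],[41,11],[42,0],[43,3],[45,0]]
[[28,17],[39,16],[41,11],[42,0],[43,3],[45,0]]
[[28,17],[39,16],[41,11],[42,0],[43,3],[45,0]]
[[7,6],[20,0],[28,17],[39,16],[41,11],[42,0],[43,3],[45,0]]
[[7,6],[20,0],[28,17],[39,16],[41,12],[44,3],[45,0]]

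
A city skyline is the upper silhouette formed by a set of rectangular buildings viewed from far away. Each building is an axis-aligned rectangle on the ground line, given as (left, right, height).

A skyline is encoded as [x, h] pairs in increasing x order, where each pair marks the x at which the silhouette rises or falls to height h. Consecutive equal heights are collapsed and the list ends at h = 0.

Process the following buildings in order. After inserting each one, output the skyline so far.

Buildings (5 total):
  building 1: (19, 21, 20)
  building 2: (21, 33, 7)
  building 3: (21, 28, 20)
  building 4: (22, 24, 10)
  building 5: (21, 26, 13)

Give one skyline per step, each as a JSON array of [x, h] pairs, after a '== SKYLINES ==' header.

== SKYLINES ==
[[19,20],[21,0]]
[[19,20],[21,7],[33,0]]
[[19,20],[28,7],[33,0]]
[[19,20],[28,7],[33,0]]
[[19,20],[28,7],[33,0]]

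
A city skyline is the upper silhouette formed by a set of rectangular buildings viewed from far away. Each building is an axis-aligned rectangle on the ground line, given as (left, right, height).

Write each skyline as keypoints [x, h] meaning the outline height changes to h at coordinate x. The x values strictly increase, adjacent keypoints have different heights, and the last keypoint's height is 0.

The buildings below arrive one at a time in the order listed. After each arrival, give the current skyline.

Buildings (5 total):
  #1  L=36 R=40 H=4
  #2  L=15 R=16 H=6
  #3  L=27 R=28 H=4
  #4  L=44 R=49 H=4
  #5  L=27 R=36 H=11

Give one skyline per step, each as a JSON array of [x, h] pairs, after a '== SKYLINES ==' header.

== SKYLINES ==
[[36,4],[40,0]]
[[15,6],[16,0],[36,4],[40,0]]
[[15,6],[16,0],[27,4],[28,0],[36,4],[40,0]]
[[15,6],[16,0],[27,4],[28,0],[36,4],[40,0],[44,4],[49,0]]
[[15,6],[16,0],[27,11],[36,4],[40,0],[44,4],[49,0]]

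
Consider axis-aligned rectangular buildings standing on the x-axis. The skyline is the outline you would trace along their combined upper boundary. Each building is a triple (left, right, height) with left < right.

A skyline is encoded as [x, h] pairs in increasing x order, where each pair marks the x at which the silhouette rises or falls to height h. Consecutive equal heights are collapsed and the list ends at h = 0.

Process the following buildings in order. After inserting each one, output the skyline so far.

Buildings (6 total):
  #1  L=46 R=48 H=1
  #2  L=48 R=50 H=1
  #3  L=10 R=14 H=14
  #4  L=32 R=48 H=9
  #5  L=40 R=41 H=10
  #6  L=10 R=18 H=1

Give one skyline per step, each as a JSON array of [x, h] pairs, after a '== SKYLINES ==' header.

== SKYLINES ==
[[46,1],[48,0]]
[[46,1],[50,0]]
[[10,14],[14,0],[46,1],[50,0]]
[[10,14],[14,0],[32,9],[48,1],[50,0]]
[[10,14],[14,0],[32,9],[40,10],[41,9],[48,1],[50,0]]
[[10,14],[14,1],[18,0],[32,9],[40,10],[41,9],[48,1],[50,0]]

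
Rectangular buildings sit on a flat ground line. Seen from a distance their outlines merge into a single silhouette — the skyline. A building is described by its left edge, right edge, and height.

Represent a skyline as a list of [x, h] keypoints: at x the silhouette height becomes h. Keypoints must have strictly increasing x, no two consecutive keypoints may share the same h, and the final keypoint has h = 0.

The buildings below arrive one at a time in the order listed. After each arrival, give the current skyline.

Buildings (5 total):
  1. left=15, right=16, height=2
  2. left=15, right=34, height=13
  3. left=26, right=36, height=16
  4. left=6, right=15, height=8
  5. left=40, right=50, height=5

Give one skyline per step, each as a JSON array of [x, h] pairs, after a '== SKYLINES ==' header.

== SKYLINES ==
[[15,2],[16,0]]
[[15,13],[34,0]]
[[15,13],[26,16],[36,0]]
[[6,8],[15,13],[26,16],[36,0]]
[[6,8],[15,13],[26,16],[36,0],[40,5],[50,0]]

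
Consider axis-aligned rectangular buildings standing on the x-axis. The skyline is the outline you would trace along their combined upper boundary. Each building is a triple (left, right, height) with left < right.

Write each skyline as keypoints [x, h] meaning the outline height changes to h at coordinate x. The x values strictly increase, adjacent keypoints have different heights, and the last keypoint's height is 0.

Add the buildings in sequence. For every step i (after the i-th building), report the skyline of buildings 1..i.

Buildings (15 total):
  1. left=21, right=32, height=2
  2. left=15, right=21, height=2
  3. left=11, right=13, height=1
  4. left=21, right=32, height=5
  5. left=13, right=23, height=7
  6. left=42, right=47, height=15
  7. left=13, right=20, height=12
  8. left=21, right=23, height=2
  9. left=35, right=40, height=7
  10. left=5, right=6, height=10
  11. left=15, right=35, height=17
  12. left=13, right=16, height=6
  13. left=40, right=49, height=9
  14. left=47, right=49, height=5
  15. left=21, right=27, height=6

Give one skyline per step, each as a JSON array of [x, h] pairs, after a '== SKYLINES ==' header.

== SKYLINES ==
[[21,2],[32,0]]
[[15,2],[32,0]]
[[11,1],[13,0],[15,2],[32,0]]
[[11,1],[13,0],[15,2],[21,5],[32,0]]
[[11,1],[13,7],[23,5],[32,0]]
[[11,1],[13,7],[23,5],[32,0],[42,15],[47,0]]
[[11,1],[13,12],[20,7],[23,5],[32,0],[42,15],[47,0]]
[[11,1],[13,12],[20,7],[23,5],[32,0],[42,15],[47,0]]
[[11,1],[13,12],[20,7],[23,5],[32,0],[35,7],[40,0],[42,15],[47,0]]
[[5,10],[6,0],[11,1],[13,12],[20,7],[23,5],[32,0],[35,7],[40,0],[42,15],[47,0]]
[[5,10],[6,0],[11,1],[13,12],[15,17],[35,7],[40,0],[42,15],[47,0]]
[[5,10],[6,0],[11,1],[13,12],[15,17],[35,7],[40,0],[42,15],[47,0]]
[[5,10],[6,0],[11,1],[13,12],[15,17],[35,7],[40,9],[42,15],[47,9],[49,0]]
[[5,10],[6,0],[11,1],[13,12],[15,17],[35,7],[40,9],[42,15],[47,9],[49,0]]
[[5,10],[6,0],[11,1],[13,12],[15,17],[35,7],[40,9],[42,15],[47,9],[49,0]]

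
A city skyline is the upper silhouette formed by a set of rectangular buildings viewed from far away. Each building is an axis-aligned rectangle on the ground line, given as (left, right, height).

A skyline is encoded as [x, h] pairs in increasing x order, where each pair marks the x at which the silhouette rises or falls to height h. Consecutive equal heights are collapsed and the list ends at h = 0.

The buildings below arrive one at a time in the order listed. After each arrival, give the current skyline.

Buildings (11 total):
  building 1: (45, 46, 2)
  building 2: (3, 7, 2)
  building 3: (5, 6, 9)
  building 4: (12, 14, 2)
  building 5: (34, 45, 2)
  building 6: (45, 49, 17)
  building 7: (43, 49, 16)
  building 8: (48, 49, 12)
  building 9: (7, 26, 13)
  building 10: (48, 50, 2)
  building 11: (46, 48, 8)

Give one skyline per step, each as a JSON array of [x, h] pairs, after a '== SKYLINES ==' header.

== SKYLINES ==
[[45,2],[46,0]]
[[3,2],[7,0],[45,2],[46,0]]
[[3,2],[5,9],[6,2],[7,0],[45,2],[46,0]]
[[3,2],[5,9],[6,2],[7,0],[12,2],[14,0],[45,2],[46,0]]
[[3,2],[5,9],[6,2],[7,0],[12,2],[14,0],[34,2],[46,0]]
[[3,2],[5,9],[6,2],[7,0],[12,2],[14,0],[34,2],[45,17],[49,0]]
[[3,2],[5,9],[6,2],[7,0],[12,2],[14,0],[34,2],[43,16],[45,17],[49,0]]
[[3,2],[5,9],[6,2],[7,0],[12,2],[14,0],[34,2],[43,16],[45,17],[49,0]]
[[3,2],[5,9],[6,2],[7,13],[26,0],[34,2],[43,16],[45,17],[49,0]]
[[3,2],[5,9],[6,2],[7,13],[26,0],[34,2],[43,16],[45,17],[49,2],[50,0]]
[[3,2],[5,9],[6,2],[7,13],[26,0],[34,2],[43,16],[45,17],[49,2],[50,0]]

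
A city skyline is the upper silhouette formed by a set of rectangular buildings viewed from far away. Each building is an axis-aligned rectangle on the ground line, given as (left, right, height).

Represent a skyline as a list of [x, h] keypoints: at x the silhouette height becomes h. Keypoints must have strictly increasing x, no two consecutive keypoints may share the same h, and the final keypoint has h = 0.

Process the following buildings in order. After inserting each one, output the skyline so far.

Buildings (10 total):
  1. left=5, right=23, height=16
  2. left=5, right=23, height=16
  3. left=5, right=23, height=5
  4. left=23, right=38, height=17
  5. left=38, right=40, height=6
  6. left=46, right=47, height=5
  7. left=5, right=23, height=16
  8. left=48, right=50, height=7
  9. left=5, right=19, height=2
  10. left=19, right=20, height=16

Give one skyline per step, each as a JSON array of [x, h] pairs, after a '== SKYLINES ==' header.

== SKYLINES ==
[[5,16],[23,0]]
[[5,16],[23,0]]
[[5,16],[23,0]]
[[5,16],[23,17],[38,0]]
[[5,16],[23,17],[38,6],[40,0]]
[[5,16],[23,17],[38,6],[40,0],[46,5],[47,0]]
[[5,16],[23,17],[38,6],[40,0],[46,5],[47,0]]
[[5,16],[23,17],[38,6],[40,0],[46,5],[47,0],[48,7],[50,0]]
[[5,16],[23,17],[38,6],[40,0],[46,5],[47,0],[48,7],[50,0]]
[[5,16],[23,17],[38,6],[40,0],[46,5],[47,0],[48,7],[50,0]]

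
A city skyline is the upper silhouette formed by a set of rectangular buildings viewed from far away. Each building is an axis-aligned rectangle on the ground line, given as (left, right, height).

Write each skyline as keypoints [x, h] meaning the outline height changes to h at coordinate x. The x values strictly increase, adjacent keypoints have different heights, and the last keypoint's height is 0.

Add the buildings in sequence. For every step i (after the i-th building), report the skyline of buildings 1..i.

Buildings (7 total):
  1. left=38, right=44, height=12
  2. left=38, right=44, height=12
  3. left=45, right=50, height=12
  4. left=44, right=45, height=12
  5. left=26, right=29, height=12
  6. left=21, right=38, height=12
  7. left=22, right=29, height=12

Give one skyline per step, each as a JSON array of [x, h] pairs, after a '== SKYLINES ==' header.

== SKYLINES ==
[[38,12],[44,0]]
[[38,12],[44,0]]
[[38,12],[44,0],[45,12],[50,0]]
[[38,12],[50,0]]
[[26,12],[29,0],[38,12],[50,0]]
[[21,12],[50,0]]
[[21,12],[50,0]]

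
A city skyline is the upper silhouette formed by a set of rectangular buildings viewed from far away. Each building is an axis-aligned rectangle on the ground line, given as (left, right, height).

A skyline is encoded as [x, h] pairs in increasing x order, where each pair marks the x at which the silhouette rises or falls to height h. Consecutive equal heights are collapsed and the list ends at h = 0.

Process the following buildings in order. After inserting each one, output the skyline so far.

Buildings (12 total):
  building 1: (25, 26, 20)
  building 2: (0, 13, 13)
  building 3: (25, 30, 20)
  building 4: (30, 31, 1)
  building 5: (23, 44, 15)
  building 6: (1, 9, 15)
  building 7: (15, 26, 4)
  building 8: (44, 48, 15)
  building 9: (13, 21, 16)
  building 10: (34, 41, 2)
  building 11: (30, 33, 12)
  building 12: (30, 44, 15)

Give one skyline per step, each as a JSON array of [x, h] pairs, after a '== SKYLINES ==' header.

== SKYLINES ==
[[25,20],[26,0]]
[[0,13],[13,0],[25,20],[26,0]]
[[0,13],[13,0],[25,20],[30,0]]
[[0,13],[13,0],[25,20],[30,1],[31,0]]
[[0,13],[13,0],[23,15],[25,20],[30,15],[44,0]]
[[0,13],[1,15],[9,13],[13,0],[23,15],[25,20],[30,15],[44,0]]
[[0,13],[1,15],[9,13],[13,0],[15,4],[23,15],[25,20],[30,15],[44,0]]
[[0,13],[1,15],[9,13],[13,0],[15,4],[23,15],[25,20],[30,15],[48,0]]
[[0,13],[1,15],[9,13],[13,16],[21,4],[23,15],[25,20],[30,15],[48,0]]
[[0,13],[1,15],[9,13],[13,16],[21,4],[23,15],[25,20],[30,15],[48,0]]
[[0,13],[1,15],[9,13],[13,16],[21,4],[23,15],[25,20],[30,15],[48,0]]
[[0,13],[1,15],[9,13],[13,16],[21,4],[23,15],[25,20],[30,15],[48,0]]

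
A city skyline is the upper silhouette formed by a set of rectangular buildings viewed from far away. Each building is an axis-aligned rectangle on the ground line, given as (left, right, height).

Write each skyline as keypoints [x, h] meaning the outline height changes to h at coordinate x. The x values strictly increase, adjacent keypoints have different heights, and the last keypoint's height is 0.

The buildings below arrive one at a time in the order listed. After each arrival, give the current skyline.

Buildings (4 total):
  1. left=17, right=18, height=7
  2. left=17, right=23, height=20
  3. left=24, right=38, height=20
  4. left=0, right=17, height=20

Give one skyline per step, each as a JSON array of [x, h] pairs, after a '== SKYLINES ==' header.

== SKYLINES ==
[[17,7],[18,0]]
[[17,20],[23,0]]
[[17,20],[23,0],[24,20],[38,0]]
[[0,20],[23,0],[24,20],[38,0]]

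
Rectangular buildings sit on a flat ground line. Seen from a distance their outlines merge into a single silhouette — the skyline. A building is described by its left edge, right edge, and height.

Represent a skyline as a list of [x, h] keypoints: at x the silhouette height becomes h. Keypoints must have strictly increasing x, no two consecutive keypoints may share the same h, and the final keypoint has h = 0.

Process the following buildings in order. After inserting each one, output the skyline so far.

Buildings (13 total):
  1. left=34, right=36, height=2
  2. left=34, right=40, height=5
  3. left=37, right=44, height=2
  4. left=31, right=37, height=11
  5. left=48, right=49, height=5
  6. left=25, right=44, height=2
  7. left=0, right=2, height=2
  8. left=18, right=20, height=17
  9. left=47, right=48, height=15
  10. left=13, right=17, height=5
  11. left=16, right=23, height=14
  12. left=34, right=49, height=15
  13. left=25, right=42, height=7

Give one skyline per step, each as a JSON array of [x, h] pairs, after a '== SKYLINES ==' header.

== SKYLINES ==
[[34,2],[36,0]]
[[34,5],[40,0]]
[[34,5],[40,2],[44,0]]
[[31,11],[37,5],[40,2],[44,0]]
[[31,11],[37,5],[40,2],[44,0],[48,5],[49,0]]
[[25,2],[31,11],[37,5],[40,2],[44,0],[48,5],[49,0]]
[[0,2],[2,0],[25,2],[31,11],[37,5],[40,2],[44,0],[48,5],[49,0]]
[[0,2],[2,0],[18,17],[20,0],[25,2],[31,11],[37,5],[40,2],[44,0],[48,5],[49,0]]
[[0,2],[2,0],[18,17],[20,0],[25,2],[31,11],[37,5],[40,2],[44,0],[47,15],[48,5],[49,0]]
[[0,2],[2,0],[13,5],[17,0],[18,17],[20,0],[25,2],[31,11],[37,5],[40,2],[44,0],[47,15],[48,5],[49,0]]
[[0,2],[2,0],[13,5],[16,14],[18,17],[20,14],[23,0],[25,2],[31,11],[37,5],[40,2],[44,0],[47,15],[48,5],[49,0]]
[[0,2],[2,0],[13,5],[16,14],[18,17],[20,14],[23,0],[25,2],[31,11],[34,15],[49,0]]
[[0,2],[2,0],[13,5],[16,14],[18,17],[20,14],[23,0],[25,7],[31,11],[34,15],[49,0]]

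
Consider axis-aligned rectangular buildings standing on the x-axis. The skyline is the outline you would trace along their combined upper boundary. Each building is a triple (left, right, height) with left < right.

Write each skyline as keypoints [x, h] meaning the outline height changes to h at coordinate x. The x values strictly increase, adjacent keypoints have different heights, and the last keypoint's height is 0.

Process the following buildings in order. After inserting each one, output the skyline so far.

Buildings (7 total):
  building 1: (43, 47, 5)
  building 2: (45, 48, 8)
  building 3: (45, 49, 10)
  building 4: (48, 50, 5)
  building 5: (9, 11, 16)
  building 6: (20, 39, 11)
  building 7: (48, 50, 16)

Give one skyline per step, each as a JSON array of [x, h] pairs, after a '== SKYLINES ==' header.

== SKYLINES ==
[[43,5],[47,0]]
[[43,5],[45,8],[48,0]]
[[43,5],[45,10],[49,0]]
[[43,5],[45,10],[49,5],[50,0]]
[[9,16],[11,0],[43,5],[45,10],[49,5],[50,0]]
[[9,16],[11,0],[20,11],[39,0],[43,5],[45,10],[49,5],[50,0]]
[[9,16],[11,0],[20,11],[39,0],[43,5],[45,10],[48,16],[50,0]]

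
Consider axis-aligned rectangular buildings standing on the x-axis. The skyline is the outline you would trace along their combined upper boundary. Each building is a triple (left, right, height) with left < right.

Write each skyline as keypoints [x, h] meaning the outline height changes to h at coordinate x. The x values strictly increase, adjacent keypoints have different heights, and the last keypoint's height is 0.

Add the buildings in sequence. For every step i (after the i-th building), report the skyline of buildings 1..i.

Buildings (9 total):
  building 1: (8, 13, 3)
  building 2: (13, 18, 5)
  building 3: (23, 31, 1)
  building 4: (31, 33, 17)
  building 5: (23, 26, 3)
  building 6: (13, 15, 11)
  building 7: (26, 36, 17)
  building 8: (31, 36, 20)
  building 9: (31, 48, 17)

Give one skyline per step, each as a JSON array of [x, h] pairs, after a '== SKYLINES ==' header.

== SKYLINES ==
[[8,3],[13,0]]
[[8,3],[13,5],[18,0]]
[[8,3],[13,5],[18,0],[23,1],[31,0]]
[[8,3],[13,5],[18,0],[23,1],[31,17],[33,0]]
[[8,3],[13,5],[18,0],[23,3],[26,1],[31,17],[33,0]]
[[8,3],[13,11],[15,5],[18,0],[23,3],[26,1],[31,17],[33,0]]
[[8,3],[13,11],[15,5],[18,0],[23,3],[26,17],[36,0]]
[[8,3],[13,11],[15,5],[18,0],[23,3],[26,17],[31,20],[36,0]]
[[8,3],[13,11],[15,5],[18,0],[23,3],[26,17],[31,20],[36,17],[48,0]]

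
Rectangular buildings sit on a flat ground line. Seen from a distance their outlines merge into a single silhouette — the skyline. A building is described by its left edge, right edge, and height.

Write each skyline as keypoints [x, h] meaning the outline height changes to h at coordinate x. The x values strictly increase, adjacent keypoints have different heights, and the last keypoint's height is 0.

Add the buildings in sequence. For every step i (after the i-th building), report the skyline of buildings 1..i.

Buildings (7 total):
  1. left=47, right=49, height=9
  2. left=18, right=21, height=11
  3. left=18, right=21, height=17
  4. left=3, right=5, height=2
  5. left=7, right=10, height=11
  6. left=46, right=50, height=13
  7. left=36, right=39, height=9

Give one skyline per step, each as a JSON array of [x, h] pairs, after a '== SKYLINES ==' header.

== SKYLINES ==
[[47,9],[49,0]]
[[18,11],[21,0],[47,9],[49,0]]
[[18,17],[21,0],[47,9],[49,0]]
[[3,2],[5,0],[18,17],[21,0],[47,9],[49,0]]
[[3,2],[5,0],[7,11],[10,0],[18,17],[21,0],[47,9],[49,0]]
[[3,2],[5,0],[7,11],[10,0],[18,17],[21,0],[46,13],[50,0]]
[[3,2],[5,0],[7,11],[10,0],[18,17],[21,0],[36,9],[39,0],[46,13],[50,0]]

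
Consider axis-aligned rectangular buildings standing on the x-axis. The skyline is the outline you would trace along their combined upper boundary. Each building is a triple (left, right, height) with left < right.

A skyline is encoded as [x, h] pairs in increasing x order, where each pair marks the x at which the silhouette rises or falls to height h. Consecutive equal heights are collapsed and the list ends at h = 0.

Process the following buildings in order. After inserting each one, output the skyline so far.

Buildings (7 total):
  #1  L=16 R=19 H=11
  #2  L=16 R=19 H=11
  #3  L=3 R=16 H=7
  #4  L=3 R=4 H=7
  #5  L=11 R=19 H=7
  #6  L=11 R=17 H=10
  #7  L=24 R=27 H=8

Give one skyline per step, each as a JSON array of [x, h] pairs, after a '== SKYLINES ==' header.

== SKYLINES ==
[[16,11],[19,0]]
[[16,11],[19,0]]
[[3,7],[16,11],[19,0]]
[[3,7],[16,11],[19,0]]
[[3,7],[16,11],[19,0]]
[[3,7],[11,10],[16,11],[19,0]]
[[3,7],[11,10],[16,11],[19,0],[24,8],[27,0]]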